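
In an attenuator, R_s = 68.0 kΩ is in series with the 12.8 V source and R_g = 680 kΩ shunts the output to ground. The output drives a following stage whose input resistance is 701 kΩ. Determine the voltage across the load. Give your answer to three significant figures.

The load sits in parallel with R_g: R_g‖R_L = (680 × 701) / (680 + 701) = 345.2 kΩ.
V_out = 12.8 × 345.2 / (68.0 + 345.2) = 12.8 × 345.2/413.2 = 10.7 V.

V_out ≈ 10.7 V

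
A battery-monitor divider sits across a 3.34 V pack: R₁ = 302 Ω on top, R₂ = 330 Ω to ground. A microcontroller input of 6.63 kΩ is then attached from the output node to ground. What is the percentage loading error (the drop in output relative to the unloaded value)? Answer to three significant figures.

2.32 %

The divider's output (Thévenin) resistance is R₁‖R₂ = 157.7 Ω.
Fractional drop under load = R_th/(R_th + R_L) = 157.7 / (157.7 + 6630) = 0.02323.
So the output falls by 2.32 %.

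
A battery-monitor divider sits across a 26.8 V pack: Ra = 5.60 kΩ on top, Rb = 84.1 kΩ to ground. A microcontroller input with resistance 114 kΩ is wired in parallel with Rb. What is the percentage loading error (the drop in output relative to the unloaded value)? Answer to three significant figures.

4.40 %

The divider's output (Thévenin) resistance is Ra‖Rb = 5.250 kΩ.
Fractional drop under load = R_th/(R_th + R_L) = 5.250 / (5.250 + 114) = 0.04403.
So the output falls by 4.40 %.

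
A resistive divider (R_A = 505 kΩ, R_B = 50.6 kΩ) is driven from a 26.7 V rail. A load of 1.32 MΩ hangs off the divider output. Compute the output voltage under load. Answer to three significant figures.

V_out ≈ 2.35 V

The load sits in parallel with R_B: R_B‖R_L = (50.6 × 1320) / (50.6 + 1320) = 48.73 kΩ.
V_out = 26.7 × 48.73 / (505 + 48.73) = 26.7 × 48.73/553.7 = 2.35 V.
(Unloaded it would have been 2.43 V.)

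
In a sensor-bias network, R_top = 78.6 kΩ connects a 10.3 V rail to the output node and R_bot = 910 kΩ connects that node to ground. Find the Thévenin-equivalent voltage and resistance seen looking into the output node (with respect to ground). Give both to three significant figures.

V_th is the open-circuit tap voltage: 10.3 × 910/(78.6 + 910) = 9.48 V.
With the supply zeroed, R_top and R_bot appear in parallel from the tap: R_th = R_top‖R_bot = (78.6 × 910)/988.6 = 72.4 kΩ.

V_th = 9.48 V, R_th = 72.4 kΩ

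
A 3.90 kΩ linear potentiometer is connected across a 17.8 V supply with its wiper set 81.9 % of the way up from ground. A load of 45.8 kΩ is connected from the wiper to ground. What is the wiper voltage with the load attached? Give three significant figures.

The wiper splits the pot into (1−α)R = 705.9 Ω above and αR = 3194 Ω below.
Lower section ‖ load = 2986 Ω.
V_wiper = 17.8 × 2986/(705.9 + 2986) = 14.4 V.

V ≈ 14.4 V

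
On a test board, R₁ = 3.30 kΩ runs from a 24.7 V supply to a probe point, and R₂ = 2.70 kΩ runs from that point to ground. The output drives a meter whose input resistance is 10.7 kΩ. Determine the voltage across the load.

The load sits in parallel with R₂: R₂‖R_L = (2.70 × 10.7) / (2.70 + 10.7) = 2.156 kΩ.
V_out = 24.7 × 2.156 / (3.30 + 2.156) = 24.7 × 2.156/5.456 = 9.76 V.
(Unloaded it would have been 11.1 V.)

V_out ≈ 9.76 V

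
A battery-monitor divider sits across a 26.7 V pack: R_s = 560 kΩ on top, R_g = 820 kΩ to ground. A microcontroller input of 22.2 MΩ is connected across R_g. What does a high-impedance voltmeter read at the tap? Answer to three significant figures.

The load sits in parallel with R_g: R_g‖R_L = (820 × 22200) / (820 + 22200) = 790.8 kΩ.
V_out = 26.7 × 790.8 / (560 + 790.8) = 26.7 × 790.8/1351 = 15.6 V.
(Unloaded it would have been 15.9 V.)

V_out ≈ 15.6 V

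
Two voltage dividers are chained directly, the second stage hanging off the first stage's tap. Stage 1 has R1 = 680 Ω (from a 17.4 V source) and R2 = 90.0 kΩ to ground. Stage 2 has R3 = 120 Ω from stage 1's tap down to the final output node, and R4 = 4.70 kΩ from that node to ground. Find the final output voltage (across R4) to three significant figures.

Stage 2 presents R3+R4 = 4820 Ω as a load on stage 1's tap.
Stage 1's lower leg becomes R2‖(R3+R4) = 4575 Ω, so V_mid = 17.4 × 4575/5255 = 15.15 V.
Stage 2 is itself unloaded: V_out = V_mid × R4/(R3+R4) = 15.15 × 4700/4820 = 14.8 V.

V_out ≈ 14.8 V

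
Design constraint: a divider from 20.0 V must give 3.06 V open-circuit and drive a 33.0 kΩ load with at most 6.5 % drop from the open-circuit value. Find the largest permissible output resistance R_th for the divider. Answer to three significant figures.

R_th ≤ 2.29 kΩ

Loading drop = R_th/(R_th + R_L) ≤ 0.0650, so R_th ≤ R_L · ε/(1−ε) = 33.0 kΩ × 0.0650/0.9350 = 2.29 kΩ.
(Any R1, R2 with R2/(R1+R2) = 0.153 and R1‖R2 ≤ 2.29 kΩ will meet the spec.)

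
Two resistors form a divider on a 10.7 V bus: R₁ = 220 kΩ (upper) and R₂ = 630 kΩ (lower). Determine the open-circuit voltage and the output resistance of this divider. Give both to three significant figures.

V_th = 7.93 V, R_th = 163 kΩ

V_th is the open-circuit tap voltage: 10.7 × 630/(220 + 630) = 7.93 V.
With the supply zeroed, R₁ and R₂ appear in parallel from the tap: R_th = R₁‖R₂ = (220 × 630)/850.0 = 163 kΩ.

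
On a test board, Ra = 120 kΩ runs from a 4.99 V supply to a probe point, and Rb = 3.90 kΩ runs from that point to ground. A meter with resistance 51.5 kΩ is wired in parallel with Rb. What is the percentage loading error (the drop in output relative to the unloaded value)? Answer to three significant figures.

6.83 %

The divider's output (Thévenin) resistance is Ra‖Rb = 3.777 kΩ.
Fractional drop under load = R_th/(R_th + R_L) = 3.777 / (3.777 + 51.5) = 0.06833.
So the output falls by 6.83 %.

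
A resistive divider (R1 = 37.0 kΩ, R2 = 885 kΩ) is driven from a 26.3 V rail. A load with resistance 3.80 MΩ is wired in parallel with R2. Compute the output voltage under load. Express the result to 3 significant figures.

V_out ≈ 25.0 V

The load sits in parallel with R2: R2‖R_L = (885 × 3800) / (885 + 3800) = 717.8 kΩ.
V_out = 26.3 × 717.8 / (37.0 + 717.8) = 26.3 × 717.8/754.8 = 25.0 V.
(Unloaded it would have been 25.2 V.)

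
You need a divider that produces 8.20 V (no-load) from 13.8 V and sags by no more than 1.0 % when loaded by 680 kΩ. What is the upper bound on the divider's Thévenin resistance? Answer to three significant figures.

Loading drop = R_th/(R_th + R_L) ≤ 0.0100, so R_th ≤ R_L · ε/(1−ε) = 680 kΩ × 0.0100/0.9900 = 6.87 kΩ.

R_th ≤ 6.87 kΩ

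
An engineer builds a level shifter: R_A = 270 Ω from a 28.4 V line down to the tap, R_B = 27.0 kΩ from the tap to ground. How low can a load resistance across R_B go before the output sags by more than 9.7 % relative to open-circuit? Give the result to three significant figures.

R_L(min) ≈ 2.49 kΩ

Output resistance R_th = R_A‖R_B = (270 × 27000)/27270 = 267.3 Ω.
The fractional drop is R_th/(R_th + R_L); requiring this ≤ 0.0970 gives R_L ≥ R_th(1/0.0970 − 1) = 267.3 × 9.309 = 2.49 kΩ.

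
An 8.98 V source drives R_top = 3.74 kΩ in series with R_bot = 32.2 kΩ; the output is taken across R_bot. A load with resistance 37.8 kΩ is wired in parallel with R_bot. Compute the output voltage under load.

The load sits in parallel with R_bot: R_bot‖R_L = (32.2 × 37.8) / (32.2 + 37.8) = 17.39 kΩ.
V_out = 8.98 × 17.39 / (3.74 + 17.39) = 8.98 × 17.39/21.13 = 7.39 V.

V_out ≈ 7.39 V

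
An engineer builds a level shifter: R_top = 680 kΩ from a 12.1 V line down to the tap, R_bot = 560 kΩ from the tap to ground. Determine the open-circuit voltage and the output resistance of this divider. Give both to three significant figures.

V_th is the open-circuit tap voltage: 12.1 × 560/(680 + 560) = 5.46 V.
With the supply zeroed, R_top and R_bot appear in parallel from the tap: R_th = R_top‖R_bot = (680 × 560)/1240 = 307 kΩ.

V_th = 5.46 V, R_th = 307 kΩ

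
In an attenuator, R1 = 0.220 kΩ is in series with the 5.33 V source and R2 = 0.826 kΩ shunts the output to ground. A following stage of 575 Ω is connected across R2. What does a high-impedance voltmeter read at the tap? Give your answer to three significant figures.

The load sits in parallel with R2: R2‖R_L = (826 × 575) / (826 + 575) = 339.0 Ω.
V_out = 5.33 × 339.0 / (220 + 339.0) = 5.33 × 339.0/559.0 = 3.23 V.
(Unloaded it would have been 4.21 V.)

V_out ≈ 3.23 V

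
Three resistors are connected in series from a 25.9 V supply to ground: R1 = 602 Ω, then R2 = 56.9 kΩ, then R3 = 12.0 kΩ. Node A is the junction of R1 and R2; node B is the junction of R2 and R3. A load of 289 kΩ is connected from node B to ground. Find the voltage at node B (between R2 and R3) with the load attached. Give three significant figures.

V ≈ 4.32 V

At node B, R3 is in parallel with the load: R3‖R_L = 11520 Ω.
Below node A the resistance is R2 + (R3‖R_L) = 68420 Ω, so V_A = 25.9 × 68420/69020 = 25.67 V.
Then V_B = V_A × (R3‖R_L)/(R2 + R3‖R_L) = 25.67 × 11520/68420 = 4.32 V.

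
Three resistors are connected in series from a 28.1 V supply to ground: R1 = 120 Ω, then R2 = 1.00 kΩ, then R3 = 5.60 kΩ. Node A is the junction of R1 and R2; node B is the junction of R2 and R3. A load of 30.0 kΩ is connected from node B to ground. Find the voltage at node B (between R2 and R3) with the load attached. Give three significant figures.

V ≈ 22.7 V

At node B, R3 is in parallel with the load: R3‖R_L = 4719 Ω.
Below node A the resistance is R2 + (R3‖R_L) = 5719 Ω, so V_A = 28.1 × 5719/5839 = 27.52 V.
Then V_B = V_A × (R3‖R_L)/(R2 + R3‖R_L) = 27.52 × 4719/5719 = 22.7 V.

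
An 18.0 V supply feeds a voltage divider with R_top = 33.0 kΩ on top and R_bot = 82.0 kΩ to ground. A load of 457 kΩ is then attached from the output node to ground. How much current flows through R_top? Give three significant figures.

I ≈ 0.176 mA

R_bot‖R_L = 69.53 kΩ, so the source sees R_top + R_bot‖R_L = 102.5 kΩ.
I = 18.0 V / 102.5 kΩ = 0.176 mA.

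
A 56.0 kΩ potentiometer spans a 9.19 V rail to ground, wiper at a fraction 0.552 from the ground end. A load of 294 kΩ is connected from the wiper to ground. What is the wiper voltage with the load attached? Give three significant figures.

The wiper splits the pot into (1−α)R = 25.09 kΩ above and αR = 30.91 kΩ below.
Lower section ‖ load = 27.97 kΩ.
V_wiper = 9.19 × 27.97/(25.09 + 27.97) = 4.84 V.

V ≈ 4.84 V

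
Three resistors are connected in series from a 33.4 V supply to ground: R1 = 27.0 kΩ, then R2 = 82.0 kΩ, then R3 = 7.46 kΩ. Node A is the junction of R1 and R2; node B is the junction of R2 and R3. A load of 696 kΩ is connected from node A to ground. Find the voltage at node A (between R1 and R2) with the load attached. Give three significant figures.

V ≈ 24.9 V

Below node A the series string R2+R3 = 89.46 kΩ sits in parallel with the 696 kΩ load: 79.27 kΩ.
V_A = 33.4 × 79.27/(27.0 + 79.27) = 24.9 V.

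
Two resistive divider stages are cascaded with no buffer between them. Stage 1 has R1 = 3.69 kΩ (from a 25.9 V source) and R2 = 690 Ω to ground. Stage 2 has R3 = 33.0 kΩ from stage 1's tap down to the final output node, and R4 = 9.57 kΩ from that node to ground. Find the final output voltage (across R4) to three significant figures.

Stage 2 presents R3+R4 = 42570 Ω as a load on stage 1's tap.
Stage 1's lower leg becomes R2‖(R3+R4) = 679.0 Ω, so V_mid = 25.9 × 679.0/4369 = 4.025 V.
Stage 2 is itself unloaded: V_out = V_mid × R4/(R3+R4) = 4.025 × 9570/42570 = 0.905 V.

V_out ≈ 0.905 V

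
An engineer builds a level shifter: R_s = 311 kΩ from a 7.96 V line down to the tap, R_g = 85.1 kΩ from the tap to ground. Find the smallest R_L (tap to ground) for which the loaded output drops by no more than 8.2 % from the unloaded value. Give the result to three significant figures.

R_L(min) ≈ 748 kΩ

Output resistance R_th = R_s‖R_g = (311 × 85.1)/396.1 = 66.82 kΩ.
The fractional drop is R_th/(R_th + R_L); requiring this ≤ 0.0820 gives R_L ≥ R_th(1/0.0820 − 1) = 66.82 × 11.20 = 748 kΩ.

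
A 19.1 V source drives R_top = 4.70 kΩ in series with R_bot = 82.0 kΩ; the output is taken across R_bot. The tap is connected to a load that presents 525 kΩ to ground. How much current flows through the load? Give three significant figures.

R_bot‖R_L = 70.92 kΩ; V_out = 19.1 × 70.92/75.62 = 17.91 V.
I_L = V_out / R_L = 17.91 / 525 kΩ = 0.0341 mA.

I_L ≈ 0.0341 mA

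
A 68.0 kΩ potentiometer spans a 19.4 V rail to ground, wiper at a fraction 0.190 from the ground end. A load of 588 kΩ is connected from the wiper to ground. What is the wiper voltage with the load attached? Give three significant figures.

The wiper splits the pot into (1−α)R = 55.08 kΩ above and αR = 12.92 kΩ below.
Lower section ‖ load = 12.64 kΩ.
V_wiper = 19.4 × 12.64/(55.08 + 12.64) = 3.62 V.

V ≈ 3.62 V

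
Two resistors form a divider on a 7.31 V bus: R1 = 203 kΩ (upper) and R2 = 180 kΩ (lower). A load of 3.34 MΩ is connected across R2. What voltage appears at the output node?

The load sits in parallel with R2: R2‖R_L = (180 × 3340) / (180 + 3340) = 170.8 kΩ.
V_out = 7.31 × 170.8 / (203 + 170.8) = 7.31 × 170.8/373.8 = 3.34 V.

V_out ≈ 3.34 V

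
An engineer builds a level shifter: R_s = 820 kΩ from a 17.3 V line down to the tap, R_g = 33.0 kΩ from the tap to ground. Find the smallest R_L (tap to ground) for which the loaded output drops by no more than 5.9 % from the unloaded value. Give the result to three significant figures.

R_L(min) ≈ 506 kΩ

Output resistance R_th = R_s‖R_g = (820 × 33.0)/853.0 = 31.72 kΩ.
The fractional drop is R_th/(R_th + R_L); requiring this ≤ 0.0590 gives R_L ≥ R_th(1/0.0590 − 1) = 31.72 × 15.95 = 506 kΩ.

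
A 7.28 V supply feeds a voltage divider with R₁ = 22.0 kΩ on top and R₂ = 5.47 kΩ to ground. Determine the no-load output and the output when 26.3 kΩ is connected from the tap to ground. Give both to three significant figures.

Unloaded: 1.45 V; loaded: 1.24 V

Open-circuit: V = 7.28 × 5.47/(22.0 + 5.47) = 1.45 V.
With the load, R₂ becomes R₂‖R_L = 4.528 kΩ, so V = 7.28 × 4.528/26.53 = 1.24 V.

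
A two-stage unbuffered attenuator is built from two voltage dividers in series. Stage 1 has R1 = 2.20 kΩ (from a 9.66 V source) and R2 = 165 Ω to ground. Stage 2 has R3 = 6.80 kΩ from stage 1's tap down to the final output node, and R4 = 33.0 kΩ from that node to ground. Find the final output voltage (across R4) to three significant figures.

V_out ≈ 0.557 V

Stage 2 presents R3+R4 = 39800 Ω as a load on stage 1's tap.
Stage 1's lower leg becomes R2‖(R3+R4) = 164.3 Ω, so V_mid = 9.66 × 164.3/2364 = 0.6714 V.
Stage 2 is itself unloaded: V_out = V_mid × R4/(R3+R4) = 0.6714 × 33000/39800 = 0.557 V.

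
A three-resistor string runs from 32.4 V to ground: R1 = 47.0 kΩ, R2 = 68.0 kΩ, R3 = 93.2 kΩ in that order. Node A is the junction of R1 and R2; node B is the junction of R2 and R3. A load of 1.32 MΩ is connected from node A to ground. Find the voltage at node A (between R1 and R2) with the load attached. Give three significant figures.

V ≈ 24.4 V

Below node A the series string R2+R3 = 161.2 kΩ sits in parallel with the 1320 kΩ load: 143.7 kΩ.
V_A = 32.4 × 143.7/(47.0 + 143.7) = 24.4 V.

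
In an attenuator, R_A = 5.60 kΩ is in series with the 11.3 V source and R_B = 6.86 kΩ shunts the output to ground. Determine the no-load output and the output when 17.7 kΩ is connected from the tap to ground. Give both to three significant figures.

Open-circuit: V = 11.3 × 6.86/(5.60 + 6.86) = 6.22 V.
With the load, R_B becomes R_B‖R_L = 4.944 kΩ, so V = 11.3 × 4.944/10.54 = 5.30 V.

Unloaded: 6.22 V; loaded: 5.30 V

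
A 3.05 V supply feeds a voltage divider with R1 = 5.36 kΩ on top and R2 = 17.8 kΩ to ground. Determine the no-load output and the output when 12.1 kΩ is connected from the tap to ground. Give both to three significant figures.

Open-circuit: V = 3.05 × 17.8/(5.36 + 17.8) = 2.34 V.
With the load, R2 becomes R2‖R_L = 7.203 kΩ, so V = 3.05 × 7.203/12.56 = 1.75 V.

Unloaded: 2.34 V; loaded: 1.75 V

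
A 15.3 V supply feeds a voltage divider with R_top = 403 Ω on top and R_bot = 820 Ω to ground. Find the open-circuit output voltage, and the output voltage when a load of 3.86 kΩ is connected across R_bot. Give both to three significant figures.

Unloaded: 10.3 V; loaded: 9.59 V

Open-circuit: V = 15.3 × 820/(403 + 820) = 10.3 V.
With the load, R_bot becomes R_bot‖R_L = 676.3 Ω, so V = 15.3 × 676.3/1079 = 9.59 V.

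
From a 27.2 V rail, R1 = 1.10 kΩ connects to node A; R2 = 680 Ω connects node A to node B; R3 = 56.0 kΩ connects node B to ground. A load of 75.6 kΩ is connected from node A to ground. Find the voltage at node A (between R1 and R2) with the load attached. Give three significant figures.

Below node A the series string R2+R3 = 56680 Ω sits in parallel with the 75600 Ω load: 32390 Ω.
V_A = 27.2 × 32390/(1100 + 32390) = 26.3 V.

V ≈ 26.3 V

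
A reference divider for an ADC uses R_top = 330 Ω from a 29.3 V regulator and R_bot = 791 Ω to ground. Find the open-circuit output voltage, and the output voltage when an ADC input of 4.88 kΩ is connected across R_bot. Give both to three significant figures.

Unloaded: 20.7 V; loaded: 19.7 V

Open-circuit: V = 29.3 × 791/(330 + 791) = 20.7 V.
With the load, R_bot becomes R_bot‖R_L = 680.7 Ω, so V = 29.3 × 680.7/1011 = 19.7 V.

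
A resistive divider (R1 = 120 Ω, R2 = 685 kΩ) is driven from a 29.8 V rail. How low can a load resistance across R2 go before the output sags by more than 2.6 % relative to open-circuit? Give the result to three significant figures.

R_L(min) ≈ 4.49 kΩ

Output resistance R_th = R1‖R2 = (120 × 685000)/685100 = 120.0 Ω.
The fractional drop is R_th/(R_th + R_L); requiring this ≤ 0.0260 gives R_L ≥ R_th(1/0.0260 − 1) = 120.0 × 37.46 = 4.49 kΩ.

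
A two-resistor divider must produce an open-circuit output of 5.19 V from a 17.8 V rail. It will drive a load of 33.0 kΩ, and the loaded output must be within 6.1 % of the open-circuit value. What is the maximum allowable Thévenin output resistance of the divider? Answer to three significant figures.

R_th ≤ 2.14 kΩ

Loading drop = R_th/(R_th + R_L) ≤ 0.0610, so R_th ≤ R_L · ε/(1−ε) = 33.0 kΩ × 0.0610/0.9390 = 2.14 kΩ.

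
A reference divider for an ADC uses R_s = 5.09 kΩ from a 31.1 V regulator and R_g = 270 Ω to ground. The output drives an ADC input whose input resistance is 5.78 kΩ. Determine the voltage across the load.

V_out ≈ 1.50 V

The load sits in parallel with R_g: R_g‖R_L = (270 × 5780) / (270 + 5780) = 258.0 Ω.
V_out = 31.1 × 258.0 / (5090 + 258.0) = 31.1 × 258.0/5348 = 1.50 V.
(Unloaded it would have been 1.57 V.)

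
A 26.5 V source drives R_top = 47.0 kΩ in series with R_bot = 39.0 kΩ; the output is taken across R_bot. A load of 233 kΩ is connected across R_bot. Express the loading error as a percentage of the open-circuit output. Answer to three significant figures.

8.38 %

Unloaded V = 26.5 × 39.0/86.00 = 12.017 V.
Loaded: R_bot‖R_L = 33.41 kΩ, giving V = 26.5 × 33.41/80.41 = 11.010 V.
Drop = (12.017 − 11.010) / 12.017 = 8.38 %.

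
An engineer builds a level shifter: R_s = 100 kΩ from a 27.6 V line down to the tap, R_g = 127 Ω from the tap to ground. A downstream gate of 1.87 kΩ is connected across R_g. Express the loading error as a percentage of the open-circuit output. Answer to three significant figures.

The divider's output (Thévenin) resistance is R_s‖R_g = 126.8 Ω.
Fractional drop under load = R_th/(R_th + R_L) = 126.8 / (126.8 + 1870) = 0.06352.
So the output falls by 6.35 %.

6.35 %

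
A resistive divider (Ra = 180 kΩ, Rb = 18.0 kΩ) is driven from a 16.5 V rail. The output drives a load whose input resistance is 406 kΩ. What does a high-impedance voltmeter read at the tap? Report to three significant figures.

The load sits in parallel with Rb: Rb‖R_L = (18.0 × 406) / (18.0 + 406) = 17.24 kΩ.
V_out = 16.5 × 17.24 / (180 + 17.24) = 16.5 × 17.24/197.2 = 1.44 V.

V_out ≈ 1.44 V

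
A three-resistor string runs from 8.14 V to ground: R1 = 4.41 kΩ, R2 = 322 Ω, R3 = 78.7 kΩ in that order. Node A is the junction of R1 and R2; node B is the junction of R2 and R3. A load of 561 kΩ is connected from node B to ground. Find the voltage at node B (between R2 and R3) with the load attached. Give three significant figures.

V ≈ 7.62 V

At node B, R3 is in parallel with the load: R3‖R_L = 69020 Ω.
Below node A the resistance is R2 + (R3‖R_L) = 69340 Ω, so V_A = 8.14 × 69340/73750 = 7.653 V.
Then V_B = V_A × (R3‖R_L)/(R2 + R3‖R_L) = 7.653 × 69020/69340 = 7.62 V.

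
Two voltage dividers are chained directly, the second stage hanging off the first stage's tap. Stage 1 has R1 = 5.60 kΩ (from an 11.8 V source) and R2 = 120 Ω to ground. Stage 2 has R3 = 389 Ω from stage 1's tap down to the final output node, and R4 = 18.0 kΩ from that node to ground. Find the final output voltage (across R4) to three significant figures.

Stage 2 presents R3+R4 = 18390 Ω as a load on stage 1's tap.
Stage 1's lower leg becomes R2‖(R3+R4) = 119.2 Ω, so V_mid = 11.8 × 119.2/5719 = 0.2460 V.
Stage 2 is itself unloaded: V_out = V_mid × R4/(R3+R4) = 0.2460 × 18000/18390 = 0.241 V.

V_out ≈ 0.241 V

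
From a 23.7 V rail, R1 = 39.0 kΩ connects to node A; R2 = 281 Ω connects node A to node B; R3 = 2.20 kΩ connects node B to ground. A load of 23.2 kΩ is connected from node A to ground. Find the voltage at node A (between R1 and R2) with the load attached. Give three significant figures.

Below node A the series string R2+R3 = 2481 Ω sits in parallel with the 23200 Ω load: 2241 Ω.
V_A = 23.7 × 2241/(39000 + 2241) = 1.29 V.

V ≈ 1.29 V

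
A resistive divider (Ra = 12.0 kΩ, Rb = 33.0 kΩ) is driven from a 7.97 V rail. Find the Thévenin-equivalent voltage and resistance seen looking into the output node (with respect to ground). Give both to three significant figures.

V_th = 5.84 V, R_th = 8.80 kΩ

V_th is the open-circuit tap voltage: 7.97 × 33.0/(12.0 + 33.0) = 5.84 V.
With the supply zeroed, Ra and Rb appear in parallel from the tap: R_th = Ra‖Rb = (12.0 × 33.0)/45.00 = 8.80 kΩ.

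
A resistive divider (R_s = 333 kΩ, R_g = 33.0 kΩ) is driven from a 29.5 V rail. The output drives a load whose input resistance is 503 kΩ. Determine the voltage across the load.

The load sits in parallel with R_g: R_g‖R_L = (33.0 × 503) / (33.0 + 503) = 30.97 kΩ.
V_out = 29.5 × 30.97 / (333 + 30.97) = 29.5 × 30.97/364.0 = 2.51 V.

V_out ≈ 2.51 V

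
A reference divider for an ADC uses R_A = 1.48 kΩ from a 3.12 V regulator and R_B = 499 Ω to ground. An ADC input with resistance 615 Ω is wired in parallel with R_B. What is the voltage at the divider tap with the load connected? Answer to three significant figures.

V_out ≈ 0.490 V

The load sits in parallel with R_B: R_B‖R_L = (499 × 615) / (499 + 615) = 275.5 Ω.
V_out = 3.12 × 275.5 / (1480 + 275.5) = 3.12 × 275.5/1755 = 0.490 V.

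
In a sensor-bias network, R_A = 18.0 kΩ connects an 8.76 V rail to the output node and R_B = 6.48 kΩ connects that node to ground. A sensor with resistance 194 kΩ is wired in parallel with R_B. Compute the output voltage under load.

The load sits in parallel with R_B: R_B‖R_L = (6.48 × 194) / (6.48 + 194) = 6.271 kΩ.
V_out = 8.76 × 6.271 / (18.0 + 6.271) = 8.76 × 6.271/24.27 = 2.26 V.

V_out ≈ 2.26 V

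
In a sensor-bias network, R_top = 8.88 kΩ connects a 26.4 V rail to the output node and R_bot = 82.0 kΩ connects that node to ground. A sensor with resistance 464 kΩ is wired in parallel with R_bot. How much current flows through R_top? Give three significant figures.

I ≈ 0.336 mA

R_bot‖R_L = 69.68 kΩ, so the source sees R_top + R_bot‖R_L = 78.56 kΩ.
I = 26.4 V / 78.56 kΩ = 0.336 mA.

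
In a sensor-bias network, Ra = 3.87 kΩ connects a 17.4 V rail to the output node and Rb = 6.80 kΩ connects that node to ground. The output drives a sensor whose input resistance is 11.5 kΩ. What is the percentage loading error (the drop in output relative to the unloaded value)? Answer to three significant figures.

Unloaded V = 17.4 × 6.80/10.67 = 11.09 V.
Loaded: Rb‖R_L = 4.273 kΩ, giving V = 17.4 × 4.273/8.143 = 9.131 V.
Drop = (11.09 − 9.131) / 11.09 = 17.7 %.

17.7 %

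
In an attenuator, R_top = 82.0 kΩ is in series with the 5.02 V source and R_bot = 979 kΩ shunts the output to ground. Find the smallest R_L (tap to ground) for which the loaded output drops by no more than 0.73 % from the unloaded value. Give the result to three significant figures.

Output resistance R_th = R_top‖R_bot = (82.0 × 979)/1061 = 75.66 kΩ.
The fractional drop is R_th/(R_th + R_L); requiring this ≤ 0.00730 gives R_L ≥ R_th(1/0.00730 − 1) = 75.66 × 136.0 = 10.3 MΩ.

R_L(min) ≈ 10.3 MΩ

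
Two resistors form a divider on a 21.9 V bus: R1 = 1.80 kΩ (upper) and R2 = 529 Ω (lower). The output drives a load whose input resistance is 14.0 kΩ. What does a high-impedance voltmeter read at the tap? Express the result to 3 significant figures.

The load sits in parallel with R2: R2‖R_L = (529 × 14000) / (529 + 14000) = 509.7 Ω.
V_out = 21.9 × 509.7 / (1800 + 509.7) = 21.9 × 509.7/2310 = 4.83 V.
(Unloaded it would have been 4.97 V.)

V_out ≈ 4.83 V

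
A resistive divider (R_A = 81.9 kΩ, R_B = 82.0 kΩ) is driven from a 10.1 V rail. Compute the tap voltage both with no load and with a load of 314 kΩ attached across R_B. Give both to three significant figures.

Unloaded: 5.05 V; loaded: 4.47 V

Open-circuit: V = 10.1 × 82.0/(81.9 + 82.0) = 5.05 V.
With the load, R_B becomes R_B‖R_L = 65.02 kΩ, so V = 10.1 × 65.02/146.9 = 4.47 V.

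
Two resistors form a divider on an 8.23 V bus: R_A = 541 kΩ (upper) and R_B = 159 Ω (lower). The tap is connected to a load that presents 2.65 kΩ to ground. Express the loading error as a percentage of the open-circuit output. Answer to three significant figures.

The divider's output (Thévenin) resistance is R_A‖R_B = 159.0 Ω.
Fractional drop under load = R_th/(R_th + R_L) = 159.0 / (159.0 + 2650) = 0.05659.
So the output falls by 5.66 %.

5.66 %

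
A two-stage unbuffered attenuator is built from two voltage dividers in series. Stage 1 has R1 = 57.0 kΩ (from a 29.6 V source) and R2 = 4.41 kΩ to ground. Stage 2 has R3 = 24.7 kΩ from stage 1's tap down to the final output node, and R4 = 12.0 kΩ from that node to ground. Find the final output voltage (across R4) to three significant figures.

Stage 2 presents R3+R4 = 36.70 kΩ as a load on stage 1's tap.
Stage 1's lower leg becomes R2‖(R3+R4) = 3.937 kΩ, so V_mid = 29.6 × 3.937/60.94 = 1.912 V.
Stage 2 is itself unloaded: V_out = V_mid × R4/(R3+R4) = 1.912 × 12.0/36.70 = 0.625 V.

V_out ≈ 0.625 V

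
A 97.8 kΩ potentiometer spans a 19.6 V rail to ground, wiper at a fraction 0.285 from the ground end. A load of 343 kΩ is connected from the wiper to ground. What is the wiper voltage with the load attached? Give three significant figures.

The wiper splits the pot into (1−α)R = 69.93 kΩ above and αR = 27.87 kΩ below.
Lower section ‖ load = 25.78 kΩ.
V_wiper = 19.6 × 25.78/(69.93 + 25.78) = 5.28 V.

V ≈ 5.28 V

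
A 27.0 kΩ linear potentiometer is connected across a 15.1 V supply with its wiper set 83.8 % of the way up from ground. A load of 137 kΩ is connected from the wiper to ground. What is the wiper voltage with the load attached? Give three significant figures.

V ≈ 12.3 V

The wiper splits the pot into (1−α)R = 4.374 kΩ above and αR = 22.63 kΩ below.
Lower section ‖ load = 19.42 kΩ.
V_wiper = 15.1 × 19.42/(4.374 + 19.42) = 12.3 V.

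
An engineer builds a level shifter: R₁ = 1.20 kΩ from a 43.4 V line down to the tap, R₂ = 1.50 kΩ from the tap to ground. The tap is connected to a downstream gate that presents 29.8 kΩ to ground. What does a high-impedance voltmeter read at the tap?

The load sits in parallel with R₂: R₂‖R_L = (1.50 × 29.8) / (1.50 + 29.8) = 1.428 kΩ.
V_out = 43.4 × 1.428 / (1.20 + 1.428) = 43.4 × 1.428/2.628 = 23.6 V.

V_out ≈ 23.6 V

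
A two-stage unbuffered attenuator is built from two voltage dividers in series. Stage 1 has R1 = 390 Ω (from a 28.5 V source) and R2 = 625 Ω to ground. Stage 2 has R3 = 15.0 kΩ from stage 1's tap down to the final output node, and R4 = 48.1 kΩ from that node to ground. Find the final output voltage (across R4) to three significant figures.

V_out ≈ 13.3 V

Stage 2 presents R3+R4 = 63100 Ω as a load on stage 1's tap.
Stage 1's lower leg becomes R2‖(R3+R4) = 618.9 Ω, so V_mid = 28.5 × 618.9/1009 = 17.48 V.
Stage 2 is itself unloaded: V_out = V_mid × R4/(R3+R4) = 17.48 × 48100/63100 = 13.3 V.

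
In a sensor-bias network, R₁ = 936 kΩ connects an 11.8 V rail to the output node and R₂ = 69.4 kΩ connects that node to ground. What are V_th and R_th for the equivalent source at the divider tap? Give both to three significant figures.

V_th = 0.815 V, R_th = 64.6 kΩ

V_th is the open-circuit tap voltage: 11.8 × 69.4/(936 + 69.4) = 0.815 V.
With the supply zeroed, R₁ and R₂ appear in parallel from the tap: R_th = R₁‖R₂ = (936 × 69.4)/1005 = 64.6 kΩ.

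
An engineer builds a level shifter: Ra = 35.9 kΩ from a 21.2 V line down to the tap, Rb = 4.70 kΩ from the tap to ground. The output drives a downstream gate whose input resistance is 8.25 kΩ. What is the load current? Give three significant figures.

Rb‖R_L = 2.994 kΩ; V_out = 21.2 × 2.994/38.89 = 1.632 V.
I_L = V_out / R_L = 1.632 / 8.25 kΩ = 0.198 mA.

I_L ≈ 0.198 mA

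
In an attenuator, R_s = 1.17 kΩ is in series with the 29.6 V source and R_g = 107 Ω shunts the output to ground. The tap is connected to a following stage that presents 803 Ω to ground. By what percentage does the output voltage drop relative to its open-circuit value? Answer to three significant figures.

10.9 %

Unloaded V = 29.6 × 107/1277 = 2.4802 V.
Loaded: R_g‖R_L = 94.42 Ω, giving V = 29.6 × 94.42/1264 = 2.2103 V.
Drop = (2.4802 − 2.2103) / 2.4802 = 10.9 %.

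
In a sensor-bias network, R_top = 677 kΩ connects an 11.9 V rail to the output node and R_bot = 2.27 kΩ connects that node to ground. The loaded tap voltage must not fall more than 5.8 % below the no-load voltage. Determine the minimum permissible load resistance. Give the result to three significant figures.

R_L(min) ≈ 36.7 kΩ

Output resistance R_th = R_top‖R_bot = (677 × 2.27)/679.3 = 2.262 kΩ.
The fractional drop is R_th/(R_th + R_L); requiring this ≤ 0.0580 gives R_L ≥ R_th(1/0.0580 − 1) = 2.262 × 16.24 = 36.7 kΩ.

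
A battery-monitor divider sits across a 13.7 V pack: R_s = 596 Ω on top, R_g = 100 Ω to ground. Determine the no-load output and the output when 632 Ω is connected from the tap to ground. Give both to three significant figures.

Unloaded: 1.97 V; loaded: 1.73 V

Open-circuit: V = 13.7 × 100/(596 + 100) = 1.97 V.
With the load, R_g becomes R_g‖R_L = 86.34 Ω, so V = 13.7 × 86.34/682.3 = 1.73 V.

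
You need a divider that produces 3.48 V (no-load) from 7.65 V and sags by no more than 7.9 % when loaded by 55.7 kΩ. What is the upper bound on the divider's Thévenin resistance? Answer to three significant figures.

Loading drop = R_th/(R_th + R_L) ≤ 0.0790, so R_th ≤ R_L · ε/(1−ε) = 55.7 kΩ × 0.0790/0.9210 = 4.78 kΩ.
(Any R1, R2 with R2/(R1+R2) = 0.455 and R1‖R2 ≤ 4.78 kΩ will meet the spec.)

R_th ≤ 4.78 kΩ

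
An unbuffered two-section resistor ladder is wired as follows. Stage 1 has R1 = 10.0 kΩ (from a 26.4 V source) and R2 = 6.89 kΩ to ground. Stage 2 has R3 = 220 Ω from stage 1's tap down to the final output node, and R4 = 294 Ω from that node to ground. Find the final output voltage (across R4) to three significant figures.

V_out ≈ 0.689 V

Stage 2 presents R3+R4 = 514.0 Ω as a load on stage 1's tap.
Stage 1's lower leg becomes R2‖(R3+R4) = 478.3 Ω, so V_mid = 26.4 × 478.3/10480 = 1.205 V.
Stage 2 is itself unloaded: V_out = V_mid × R4/(R3+R4) = 1.205 × 294/514.0 = 0.689 V.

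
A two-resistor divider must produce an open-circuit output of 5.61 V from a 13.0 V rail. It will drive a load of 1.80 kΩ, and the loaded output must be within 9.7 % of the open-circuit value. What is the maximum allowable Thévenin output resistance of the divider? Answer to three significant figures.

Loading drop = R_th/(R_th + R_L) ≤ 0.0970, so R_th ≤ R_L · ε/(1−ε) = 1.80 kΩ × 0.0970/0.9030 = 193 Ω.
(Any R1, R2 with R2/(R1+R2) = 0.432 and R1‖R2 ≤ 193 Ω will meet the spec.)

R_th ≤ 193 Ω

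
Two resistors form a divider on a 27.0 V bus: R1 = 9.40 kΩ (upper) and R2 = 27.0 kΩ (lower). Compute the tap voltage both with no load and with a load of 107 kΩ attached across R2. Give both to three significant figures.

Unloaded: 20.0 V; loaded: 18.8 V

Open-circuit: V = 27.0 × 27.0/(9.40 + 27.0) = 20.0 V.
With the load, R2 becomes R2‖R_L = 21.56 kΩ, so V = 27.0 × 21.56/30.96 = 18.8 V.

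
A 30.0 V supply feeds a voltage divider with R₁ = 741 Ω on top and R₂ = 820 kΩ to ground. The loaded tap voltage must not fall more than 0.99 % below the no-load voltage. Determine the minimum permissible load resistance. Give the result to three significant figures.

R_L(min) ≈ 74.0 kΩ

Output resistance R_th = R₁‖R₂ = (741 × 820000)/820700 = 740.3 Ω.
The fractional drop is R_th/(R_th + R_L); requiring this ≤ 0.00990 gives R_L ≥ R_th(1/0.00990 − 1) = 740.3 × 100.0 = 74.0 kΩ.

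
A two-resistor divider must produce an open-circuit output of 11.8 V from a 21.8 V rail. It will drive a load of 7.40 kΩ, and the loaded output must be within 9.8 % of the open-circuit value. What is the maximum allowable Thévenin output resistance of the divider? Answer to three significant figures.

R_th ≤ 804 Ω

Loading drop = R_th/(R_th + R_L) ≤ 0.0980, so R_th ≤ R_L · ε/(1−ε) = 7.40 kΩ × 0.0980/0.9020 = 804 Ω.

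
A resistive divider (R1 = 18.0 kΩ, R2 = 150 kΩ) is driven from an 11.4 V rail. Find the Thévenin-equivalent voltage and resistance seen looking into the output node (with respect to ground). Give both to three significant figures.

V_th is the open-circuit tap voltage: 11.4 × 150/(18.0 + 150) = 10.2 V.
With the supply zeroed, R1 and R2 appear in parallel from the tap: R_th = R1‖R2 = (18.0 × 150)/168.0 = 16.1 kΩ.

V_th = 10.2 V, R_th = 16.1 kΩ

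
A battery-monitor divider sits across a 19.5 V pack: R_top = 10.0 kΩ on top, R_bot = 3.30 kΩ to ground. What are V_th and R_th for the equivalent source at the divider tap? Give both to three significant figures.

V_th is the open-circuit tap voltage: 19.5 × 3.30/(10.0 + 3.30) = 4.84 V.
With the supply zeroed, R_top and R_bot appear in parallel from the tap: R_th = R_top‖R_bot = (10.0 × 3.30)/13.30 = 2.48 kΩ.

V_th = 4.84 V, R_th = 2.48 kΩ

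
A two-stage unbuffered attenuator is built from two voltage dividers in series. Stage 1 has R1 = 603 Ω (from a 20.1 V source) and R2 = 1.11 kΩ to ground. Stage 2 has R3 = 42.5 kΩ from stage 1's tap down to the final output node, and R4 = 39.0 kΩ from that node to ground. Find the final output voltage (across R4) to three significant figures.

V_out ≈ 6.20 V

Stage 2 presents R3+R4 = 81500 Ω as a load on stage 1's tap.
Stage 1's lower leg becomes R2‖(R3+R4) = 1095 Ω, so V_mid = 20.1 × 1095/1698 = 12.96 V.
Stage 2 is itself unloaded: V_out = V_mid × R4/(R3+R4) = 12.96 × 39000/81500 = 6.20 V.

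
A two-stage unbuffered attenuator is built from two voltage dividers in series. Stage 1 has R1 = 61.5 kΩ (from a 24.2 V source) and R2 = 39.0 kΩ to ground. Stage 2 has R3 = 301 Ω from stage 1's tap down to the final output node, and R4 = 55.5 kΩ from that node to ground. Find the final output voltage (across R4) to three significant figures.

Stage 2 presents R3+R4 = 55800 Ω as a load on stage 1's tap.
Stage 1's lower leg becomes R2‖(R3+R4) = 22960 Ω, so V_mid = 24.2 × 22960/84460 = 6.578 V.
Stage 2 is itself unloaded: V_out = V_mid × R4/(R3+R4) = 6.578 × 55500/55800 = 6.54 V.

V_out ≈ 6.54 V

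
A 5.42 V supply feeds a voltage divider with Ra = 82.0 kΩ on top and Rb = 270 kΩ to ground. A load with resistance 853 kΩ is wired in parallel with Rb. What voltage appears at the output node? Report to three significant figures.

V_out ≈ 3.87 V

The load sits in parallel with Rb: Rb‖R_L = (270 × 853) / (270 + 853) = 205.1 kΩ.
V_out = 5.42 × 205.1 / (82.0 + 205.1) = 5.42 × 205.1/287.1 = 3.87 V.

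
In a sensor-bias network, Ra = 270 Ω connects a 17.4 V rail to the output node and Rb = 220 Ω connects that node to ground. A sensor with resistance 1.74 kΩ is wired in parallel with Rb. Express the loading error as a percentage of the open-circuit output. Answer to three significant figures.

The divider's output (Thévenin) resistance is Ra‖Rb = 121.2 Ω.
Fractional drop under load = R_th/(R_th + R_L) = 121.2 / (121.2 + 1740) = 0.06513.
So the output falls by 6.51 %.

6.51 %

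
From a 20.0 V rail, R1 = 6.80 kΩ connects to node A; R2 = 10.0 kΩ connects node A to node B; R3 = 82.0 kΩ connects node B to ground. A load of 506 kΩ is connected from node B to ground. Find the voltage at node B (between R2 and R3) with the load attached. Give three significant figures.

V ≈ 16.2 V

At node B, R3 is in parallel with the load: R3‖R_L = 70.56 kΩ.
Below node A the resistance is R2 + (R3‖R_L) = 80.56 kΩ, so V_A = 20.0 × 80.56/87.36 = 18.44 V.
Then V_B = V_A × (R3‖R_L)/(R2 + R3‖R_L) = 18.44 × 70.56/80.56 = 16.2 V.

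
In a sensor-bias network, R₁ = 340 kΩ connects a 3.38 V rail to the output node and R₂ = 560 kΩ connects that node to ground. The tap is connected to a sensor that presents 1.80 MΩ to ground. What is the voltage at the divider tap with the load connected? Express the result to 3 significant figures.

The load sits in parallel with R₂: R₂‖R_L = (560 × 1800) / (560 + 1800) = 427.1 kΩ.
V_out = 3.38 × 427.1 / (340 + 427.1) = 3.38 × 427.1/767.1 = 1.88 V.
(Unloaded it would have been 2.10 V.)

V_out ≈ 1.88 V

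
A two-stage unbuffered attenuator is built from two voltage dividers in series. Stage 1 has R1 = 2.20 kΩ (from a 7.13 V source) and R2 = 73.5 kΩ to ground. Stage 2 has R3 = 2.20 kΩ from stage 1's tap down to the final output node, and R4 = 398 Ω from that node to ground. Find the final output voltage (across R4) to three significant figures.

V_out ≈ 0.582 V

Stage 2 presents R3+R4 = 2598 Ω as a load on stage 1's tap.
Stage 1's lower leg becomes R2‖(R3+R4) = 2509 Ω, so V_mid = 7.13 × 2509/4709 = 3.799 V.
Stage 2 is itself unloaded: V_out = V_mid × R4/(R3+R4) = 3.799 × 398/2598 = 0.582 V.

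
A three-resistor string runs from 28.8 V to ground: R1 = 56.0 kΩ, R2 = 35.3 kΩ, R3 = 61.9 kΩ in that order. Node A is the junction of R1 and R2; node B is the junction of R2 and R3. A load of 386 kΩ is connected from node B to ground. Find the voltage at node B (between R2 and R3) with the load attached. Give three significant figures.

At node B, R3 is in parallel with the load: R3‖R_L = 53.35 kΩ.
Below node A the resistance is R2 + (R3‖R_L) = 88.65 kΩ, so V_A = 28.8 × 88.65/144.6 = 17.65 V.
Then V_B = V_A × (R3‖R_L)/(R2 + R3‖R_L) = 17.65 × 53.35/88.65 = 10.6 V.

V ≈ 10.6 V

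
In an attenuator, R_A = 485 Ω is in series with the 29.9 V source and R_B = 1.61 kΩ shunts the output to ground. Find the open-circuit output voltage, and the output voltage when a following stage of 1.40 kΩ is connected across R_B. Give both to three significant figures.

Open-circuit: V = 29.9 × 1610/(485 + 1610) = 23.0 V.
With the load, R_B becomes R_B‖R_L = 748.8 Ω, so V = 29.9 × 748.8/1234 = 18.1 V.

Unloaded: 23.0 V; loaded: 18.1 V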